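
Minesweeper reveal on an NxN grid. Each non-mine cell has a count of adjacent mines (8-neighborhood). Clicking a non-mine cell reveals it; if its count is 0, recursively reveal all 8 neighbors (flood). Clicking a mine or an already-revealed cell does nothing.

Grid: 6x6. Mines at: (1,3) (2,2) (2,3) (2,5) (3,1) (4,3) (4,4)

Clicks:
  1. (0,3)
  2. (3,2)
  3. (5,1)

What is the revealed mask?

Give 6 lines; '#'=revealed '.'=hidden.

Click 1 (0,3) count=1: revealed 1 new [(0,3)] -> total=1
Click 2 (3,2) count=4: revealed 1 new [(3,2)] -> total=2
Click 3 (5,1) count=0: revealed 6 new [(4,0) (4,1) (4,2) (5,0) (5,1) (5,2)] -> total=8

Answer: ...#..
......
......
..#...
###...
###...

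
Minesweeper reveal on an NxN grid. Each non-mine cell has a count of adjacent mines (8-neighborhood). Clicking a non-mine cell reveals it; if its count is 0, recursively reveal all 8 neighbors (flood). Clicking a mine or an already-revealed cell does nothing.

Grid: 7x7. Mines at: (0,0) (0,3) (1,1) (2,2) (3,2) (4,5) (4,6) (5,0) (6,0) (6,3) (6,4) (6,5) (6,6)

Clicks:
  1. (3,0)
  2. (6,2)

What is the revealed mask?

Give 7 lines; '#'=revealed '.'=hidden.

Click 1 (3,0) count=0: revealed 6 new [(2,0) (2,1) (3,0) (3,1) (4,0) (4,1)] -> total=6
Click 2 (6,2) count=1: revealed 1 new [(6,2)] -> total=7

Answer: .......
.......
##.....
##.....
##.....
.......
..#....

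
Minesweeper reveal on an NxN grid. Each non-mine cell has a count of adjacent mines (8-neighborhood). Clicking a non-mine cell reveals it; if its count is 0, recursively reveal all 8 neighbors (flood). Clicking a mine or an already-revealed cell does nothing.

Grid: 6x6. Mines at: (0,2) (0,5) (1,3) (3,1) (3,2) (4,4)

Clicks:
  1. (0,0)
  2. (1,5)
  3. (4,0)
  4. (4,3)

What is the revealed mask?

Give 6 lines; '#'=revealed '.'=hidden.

Answer: ##....
##...#
##....
......
#..#..
......

Derivation:
Click 1 (0,0) count=0: revealed 6 new [(0,0) (0,1) (1,0) (1,1) (2,0) (2,1)] -> total=6
Click 2 (1,5) count=1: revealed 1 new [(1,5)] -> total=7
Click 3 (4,0) count=1: revealed 1 new [(4,0)] -> total=8
Click 4 (4,3) count=2: revealed 1 new [(4,3)] -> total=9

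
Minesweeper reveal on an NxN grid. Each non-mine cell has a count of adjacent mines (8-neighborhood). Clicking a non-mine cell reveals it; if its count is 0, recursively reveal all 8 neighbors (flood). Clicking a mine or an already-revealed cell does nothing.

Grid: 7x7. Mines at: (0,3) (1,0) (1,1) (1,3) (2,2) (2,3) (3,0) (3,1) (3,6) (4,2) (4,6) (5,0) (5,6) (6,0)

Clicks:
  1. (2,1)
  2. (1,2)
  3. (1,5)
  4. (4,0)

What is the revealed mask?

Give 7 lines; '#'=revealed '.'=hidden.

Click 1 (2,1) count=5: revealed 1 new [(2,1)] -> total=1
Click 2 (1,2) count=5: revealed 1 new [(1,2)] -> total=2
Click 3 (1,5) count=0: revealed 9 new [(0,4) (0,5) (0,6) (1,4) (1,5) (1,6) (2,4) (2,5) (2,6)] -> total=11
Click 4 (4,0) count=3: revealed 1 new [(4,0)] -> total=12

Answer: ....###
..#.###
.#..###
.......
#......
.......
.......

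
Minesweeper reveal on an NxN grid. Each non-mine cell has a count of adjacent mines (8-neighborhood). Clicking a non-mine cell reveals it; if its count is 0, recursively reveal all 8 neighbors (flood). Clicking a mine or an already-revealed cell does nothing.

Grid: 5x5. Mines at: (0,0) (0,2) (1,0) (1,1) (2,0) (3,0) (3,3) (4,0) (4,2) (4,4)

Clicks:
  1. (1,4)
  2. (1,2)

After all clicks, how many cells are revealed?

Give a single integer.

Click 1 (1,4) count=0: revealed 6 new [(0,3) (0,4) (1,3) (1,4) (2,3) (2,4)] -> total=6
Click 2 (1,2) count=2: revealed 1 new [(1,2)] -> total=7

Answer: 7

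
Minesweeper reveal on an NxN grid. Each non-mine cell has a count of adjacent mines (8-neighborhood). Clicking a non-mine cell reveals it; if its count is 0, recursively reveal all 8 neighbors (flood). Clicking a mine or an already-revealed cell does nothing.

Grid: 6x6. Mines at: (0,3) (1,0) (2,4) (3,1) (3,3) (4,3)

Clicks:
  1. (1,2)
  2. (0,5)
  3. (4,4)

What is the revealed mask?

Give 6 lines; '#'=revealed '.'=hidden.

Answer: ....##
..#.##
......
......
....#.
......

Derivation:
Click 1 (1,2) count=1: revealed 1 new [(1,2)] -> total=1
Click 2 (0,5) count=0: revealed 4 new [(0,4) (0,5) (1,4) (1,5)] -> total=5
Click 3 (4,4) count=2: revealed 1 new [(4,4)] -> total=6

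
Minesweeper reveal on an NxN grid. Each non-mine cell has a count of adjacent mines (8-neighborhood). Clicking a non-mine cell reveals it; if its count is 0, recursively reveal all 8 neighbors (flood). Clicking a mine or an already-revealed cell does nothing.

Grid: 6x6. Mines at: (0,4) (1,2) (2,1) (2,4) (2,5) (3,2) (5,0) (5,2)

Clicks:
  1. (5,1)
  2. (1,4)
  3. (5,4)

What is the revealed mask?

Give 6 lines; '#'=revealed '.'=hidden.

Click 1 (5,1) count=2: revealed 1 new [(5,1)] -> total=1
Click 2 (1,4) count=3: revealed 1 new [(1,4)] -> total=2
Click 3 (5,4) count=0: revealed 9 new [(3,3) (3,4) (3,5) (4,3) (4,4) (4,5) (5,3) (5,4) (5,5)] -> total=11

Answer: ......
....#.
......
...###
...###
.#.###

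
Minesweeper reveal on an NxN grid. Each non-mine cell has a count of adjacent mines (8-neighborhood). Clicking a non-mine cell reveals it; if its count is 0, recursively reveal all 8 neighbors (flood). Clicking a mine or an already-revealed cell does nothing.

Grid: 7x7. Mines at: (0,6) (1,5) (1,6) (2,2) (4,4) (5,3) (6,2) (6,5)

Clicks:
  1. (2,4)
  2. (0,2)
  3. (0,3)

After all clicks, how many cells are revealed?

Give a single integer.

Answer: 24

Derivation:
Click 1 (2,4) count=1: revealed 1 new [(2,4)] -> total=1
Click 2 (0,2) count=0: revealed 23 new [(0,0) (0,1) (0,2) (0,3) (0,4) (1,0) (1,1) (1,2) (1,3) (1,4) (2,0) (2,1) (3,0) (3,1) (3,2) (4,0) (4,1) (4,2) (5,0) (5,1) (5,2) (6,0) (6,1)] -> total=24
Click 3 (0,3) count=0: revealed 0 new [(none)] -> total=24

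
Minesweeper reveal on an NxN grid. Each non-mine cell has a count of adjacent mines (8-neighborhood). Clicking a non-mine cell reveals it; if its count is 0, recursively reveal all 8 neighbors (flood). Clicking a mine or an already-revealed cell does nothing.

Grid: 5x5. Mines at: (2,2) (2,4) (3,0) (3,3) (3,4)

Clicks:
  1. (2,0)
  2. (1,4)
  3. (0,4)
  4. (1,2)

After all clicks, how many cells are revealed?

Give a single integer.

Click 1 (2,0) count=1: revealed 1 new [(2,0)] -> total=1
Click 2 (1,4) count=1: revealed 1 new [(1,4)] -> total=2
Click 3 (0,4) count=0: revealed 10 new [(0,0) (0,1) (0,2) (0,3) (0,4) (1,0) (1,1) (1,2) (1,3) (2,1)] -> total=12
Click 4 (1,2) count=1: revealed 0 new [(none)] -> total=12

Answer: 12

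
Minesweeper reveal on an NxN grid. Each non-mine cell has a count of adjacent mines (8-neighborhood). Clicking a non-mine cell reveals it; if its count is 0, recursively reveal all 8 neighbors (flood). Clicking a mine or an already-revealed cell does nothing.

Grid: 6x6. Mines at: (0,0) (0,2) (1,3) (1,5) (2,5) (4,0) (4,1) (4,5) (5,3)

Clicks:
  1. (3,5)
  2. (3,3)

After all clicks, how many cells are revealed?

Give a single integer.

Answer: 10

Derivation:
Click 1 (3,5) count=2: revealed 1 new [(3,5)] -> total=1
Click 2 (3,3) count=0: revealed 9 new [(2,2) (2,3) (2,4) (3,2) (3,3) (3,4) (4,2) (4,3) (4,4)] -> total=10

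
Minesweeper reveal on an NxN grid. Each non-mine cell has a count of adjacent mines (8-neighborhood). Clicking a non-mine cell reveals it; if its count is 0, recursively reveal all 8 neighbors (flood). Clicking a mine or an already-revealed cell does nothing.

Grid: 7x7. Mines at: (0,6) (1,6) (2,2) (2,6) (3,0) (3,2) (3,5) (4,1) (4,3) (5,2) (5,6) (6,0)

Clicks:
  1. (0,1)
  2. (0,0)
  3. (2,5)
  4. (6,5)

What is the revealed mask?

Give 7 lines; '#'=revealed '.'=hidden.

Click 1 (0,1) count=0: revealed 17 new [(0,0) (0,1) (0,2) (0,3) (0,4) (0,5) (1,0) (1,1) (1,2) (1,3) (1,4) (1,5) (2,0) (2,1) (2,3) (2,4) (2,5)] -> total=17
Click 2 (0,0) count=0: revealed 0 new [(none)] -> total=17
Click 3 (2,5) count=3: revealed 0 new [(none)] -> total=17
Click 4 (6,5) count=1: revealed 1 new [(6,5)] -> total=18

Answer: ######.
######.
##.###.
.......
.......
.......
.....#.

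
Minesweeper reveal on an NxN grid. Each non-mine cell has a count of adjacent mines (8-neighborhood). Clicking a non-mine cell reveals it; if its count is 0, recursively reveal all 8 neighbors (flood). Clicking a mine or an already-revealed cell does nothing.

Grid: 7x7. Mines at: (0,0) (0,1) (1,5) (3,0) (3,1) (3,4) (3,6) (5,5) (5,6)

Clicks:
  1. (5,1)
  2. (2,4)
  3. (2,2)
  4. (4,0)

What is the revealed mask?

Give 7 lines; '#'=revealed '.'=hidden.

Click 1 (5,1) count=0: revealed 15 new [(4,0) (4,1) (4,2) (4,3) (4,4) (5,0) (5,1) (5,2) (5,3) (5,4) (6,0) (6,1) (6,2) (6,3) (6,4)] -> total=15
Click 2 (2,4) count=2: revealed 1 new [(2,4)] -> total=16
Click 3 (2,2) count=1: revealed 1 new [(2,2)] -> total=17
Click 4 (4,0) count=2: revealed 0 new [(none)] -> total=17

Answer: .......
.......
..#.#..
.......
#####..
#####..
#####..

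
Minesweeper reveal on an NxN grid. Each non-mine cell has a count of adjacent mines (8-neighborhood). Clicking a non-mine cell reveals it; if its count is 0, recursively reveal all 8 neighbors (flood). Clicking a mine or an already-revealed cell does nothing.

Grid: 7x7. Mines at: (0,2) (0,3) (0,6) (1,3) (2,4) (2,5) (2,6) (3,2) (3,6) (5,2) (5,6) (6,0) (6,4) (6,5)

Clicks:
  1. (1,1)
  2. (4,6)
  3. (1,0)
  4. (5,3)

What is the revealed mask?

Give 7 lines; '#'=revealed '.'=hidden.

Click 1 (1,1) count=1: revealed 1 new [(1,1)] -> total=1
Click 2 (4,6) count=2: revealed 1 new [(4,6)] -> total=2
Click 3 (1,0) count=0: revealed 11 new [(0,0) (0,1) (1,0) (2,0) (2,1) (3,0) (3,1) (4,0) (4,1) (5,0) (5,1)] -> total=13
Click 4 (5,3) count=2: revealed 1 new [(5,3)] -> total=14

Answer: ##.....
##.....
##.....
##.....
##....#
##.#...
.......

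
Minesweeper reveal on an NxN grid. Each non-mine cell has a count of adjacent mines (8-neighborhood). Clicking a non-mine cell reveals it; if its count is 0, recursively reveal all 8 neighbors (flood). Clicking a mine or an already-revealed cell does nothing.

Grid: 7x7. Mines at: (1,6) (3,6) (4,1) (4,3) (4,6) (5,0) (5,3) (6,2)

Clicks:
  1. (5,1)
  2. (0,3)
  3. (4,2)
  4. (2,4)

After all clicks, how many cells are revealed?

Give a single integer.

Answer: 26

Derivation:
Click 1 (5,1) count=3: revealed 1 new [(5,1)] -> total=1
Click 2 (0,3) count=0: revealed 24 new [(0,0) (0,1) (0,2) (0,3) (0,4) (0,5) (1,0) (1,1) (1,2) (1,3) (1,4) (1,5) (2,0) (2,1) (2,2) (2,3) (2,4) (2,5) (3,0) (3,1) (3,2) (3,3) (3,4) (3,5)] -> total=25
Click 3 (4,2) count=3: revealed 1 new [(4,2)] -> total=26
Click 4 (2,4) count=0: revealed 0 new [(none)] -> total=26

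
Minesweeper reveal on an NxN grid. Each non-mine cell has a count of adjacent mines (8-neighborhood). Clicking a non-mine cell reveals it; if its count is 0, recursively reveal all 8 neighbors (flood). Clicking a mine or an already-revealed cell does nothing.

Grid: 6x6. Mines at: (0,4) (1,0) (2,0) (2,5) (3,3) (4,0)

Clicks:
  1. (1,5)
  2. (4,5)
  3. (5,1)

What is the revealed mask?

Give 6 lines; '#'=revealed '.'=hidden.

Click 1 (1,5) count=2: revealed 1 new [(1,5)] -> total=1
Click 2 (4,5) count=0: revealed 12 new [(3,4) (3,5) (4,1) (4,2) (4,3) (4,4) (4,5) (5,1) (5,2) (5,3) (5,4) (5,5)] -> total=13
Click 3 (5,1) count=1: revealed 0 new [(none)] -> total=13

Answer: ......
.....#
......
....##
.#####
.#####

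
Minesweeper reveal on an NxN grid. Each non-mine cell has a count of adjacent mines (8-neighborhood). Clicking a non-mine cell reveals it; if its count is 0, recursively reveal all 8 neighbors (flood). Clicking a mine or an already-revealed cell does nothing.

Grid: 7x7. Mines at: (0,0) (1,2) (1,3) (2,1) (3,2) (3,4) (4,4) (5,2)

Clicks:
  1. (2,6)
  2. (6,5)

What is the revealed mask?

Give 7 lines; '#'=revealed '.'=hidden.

Answer: ....###
....###
....###
.....##
.....##
...####
...####

Derivation:
Click 1 (2,6) count=0: revealed 21 new [(0,4) (0,5) (0,6) (1,4) (1,5) (1,6) (2,4) (2,5) (2,6) (3,5) (3,6) (4,5) (4,6) (5,3) (5,4) (5,5) (5,6) (6,3) (6,4) (6,5) (6,6)] -> total=21
Click 2 (6,5) count=0: revealed 0 new [(none)] -> total=21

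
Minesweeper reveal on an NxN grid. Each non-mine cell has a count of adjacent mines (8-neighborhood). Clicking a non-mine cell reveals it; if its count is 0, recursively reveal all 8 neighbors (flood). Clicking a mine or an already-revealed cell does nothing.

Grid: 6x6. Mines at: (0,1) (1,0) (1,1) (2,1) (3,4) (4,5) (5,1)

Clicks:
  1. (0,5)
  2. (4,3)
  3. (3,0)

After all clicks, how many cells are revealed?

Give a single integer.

Answer: 14

Derivation:
Click 1 (0,5) count=0: revealed 12 new [(0,2) (0,3) (0,4) (0,5) (1,2) (1,3) (1,4) (1,5) (2,2) (2,3) (2,4) (2,5)] -> total=12
Click 2 (4,3) count=1: revealed 1 new [(4,3)] -> total=13
Click 3 (3,0) count=1: revealed 1 new [(3,0)] -> total=14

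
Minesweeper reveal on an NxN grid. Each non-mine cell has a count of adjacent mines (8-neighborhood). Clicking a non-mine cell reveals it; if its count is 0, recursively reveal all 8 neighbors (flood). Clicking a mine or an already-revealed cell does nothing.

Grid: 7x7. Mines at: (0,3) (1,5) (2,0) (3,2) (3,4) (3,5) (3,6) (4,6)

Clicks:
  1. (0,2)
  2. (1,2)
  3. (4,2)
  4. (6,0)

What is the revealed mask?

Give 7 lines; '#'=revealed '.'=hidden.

Answer: ..#....
..#....
.......
##.....
######.
#######
#######

Derivation:
Click 1 (0,2) count=1: revealed 1 new [(0,2)] -> total=1
Click 2 (1,2) count=1: revealed 1 new [(1,2)] -> total=2
Click 3 (4,2) count=1: revealed 1 new [(4,2)] -> total=3
Click 4 (6,0) count=0: revealed 21 new [(3,0) (3,1) (4,0) (4,1) (4,3) (4,4) (4,5) (5,0) (5,1) (5,2) (5,3) (5,4) (5,5) (5,6) (6,0) (6,1) (6,2) (6,3) (6,4) (6,5) (6,6)] -> total=24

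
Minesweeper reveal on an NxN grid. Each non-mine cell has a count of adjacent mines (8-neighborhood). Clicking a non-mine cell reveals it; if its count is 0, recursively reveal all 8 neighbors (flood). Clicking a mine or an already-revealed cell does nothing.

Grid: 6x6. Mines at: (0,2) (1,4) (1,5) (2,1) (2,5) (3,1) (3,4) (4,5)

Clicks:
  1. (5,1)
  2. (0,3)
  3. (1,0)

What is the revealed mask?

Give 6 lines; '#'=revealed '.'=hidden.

Click 1 (5,1) count=0: revealed 10 new [(4,0) (4,1) (4,2) (4,3) (4,4) (5,0) (5,1) (5,2) (5,3) (5,4)] -> total=10
Click 2 (0,3) count=2: revealed 1 new [(0,3)] -> total=11
Click 3 (1,0) count=1: revealed 1 new [(1,0)] -> total=12

Answer: ...#..
#.....
......
......
#####.
#####.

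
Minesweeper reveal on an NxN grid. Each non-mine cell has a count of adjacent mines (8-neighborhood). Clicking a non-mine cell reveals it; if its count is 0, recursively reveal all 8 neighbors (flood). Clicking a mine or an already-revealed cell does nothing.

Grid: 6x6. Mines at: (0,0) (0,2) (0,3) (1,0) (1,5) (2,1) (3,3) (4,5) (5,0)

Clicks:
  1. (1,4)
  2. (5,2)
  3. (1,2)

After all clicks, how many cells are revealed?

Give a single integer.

Click 1 (1,4) count=2: revealed 1 new [(1,4)] -> total=1
Click 2 (5,2) count=0: revealed 8 new [(4,1) (4,2) (4,3) (4,4) (5,1) (5,2) (5,3) (5,4)] -> total=9
Click 3 (1,2) count=3: revealed 1 new [(1,2)] -> total=10

Answer: 10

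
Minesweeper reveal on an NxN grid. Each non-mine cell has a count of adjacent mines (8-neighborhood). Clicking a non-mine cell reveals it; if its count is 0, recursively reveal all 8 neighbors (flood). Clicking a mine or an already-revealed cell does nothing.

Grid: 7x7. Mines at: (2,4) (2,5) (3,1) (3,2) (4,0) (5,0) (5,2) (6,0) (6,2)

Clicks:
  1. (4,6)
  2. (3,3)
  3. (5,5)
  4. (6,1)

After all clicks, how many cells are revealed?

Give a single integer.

Click 1 (4,6) count=0: revealed 16 new [(3,3) (3,4) (3,5) (3,6) (4,3) (4,4) (4,5) (4,6) (5,3) (5,4) (5,5) (5,6) (6,3) (6,4) (6,5) (6,6)] -> total=16
Click 2 (3,3) count=2: revealed 0 new [(none)] -> total=16
Click 3 (5,5) count=0: revealed 0 new [(none)] -> total=16
Click 4 (6,1) count=4: revealed 1 new [(6,1)] -> total=17

Answer: 17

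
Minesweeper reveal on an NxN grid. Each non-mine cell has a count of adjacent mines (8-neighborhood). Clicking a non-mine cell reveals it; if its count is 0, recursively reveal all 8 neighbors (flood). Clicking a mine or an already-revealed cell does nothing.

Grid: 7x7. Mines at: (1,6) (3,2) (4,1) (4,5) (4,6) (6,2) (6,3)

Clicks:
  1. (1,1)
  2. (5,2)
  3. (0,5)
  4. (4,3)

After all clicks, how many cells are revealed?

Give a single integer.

Click 1 (1,1) count=0: revealed 23 new [(0,0) (0,1) (0,2) (0,3) (0,4) (0,5) (1,0) (1,1) (1,2) (1,3) (1,4) (1,5) (2,0) (2,1) (2,2) (2,3) (2,4) (2,5) (3,0) (3,1) (3,3) (3,4) (3,5)] -> total=23
Click 2 (5,2) count=3: revealed 1 new [(5,2)] -> total=24
Click 3 (0,5) count=1: revealed 0 new [(none)] -> total=24
Click 4 (4,3) count=1: revealed 1 new [(4,3)] -> total=25

Answer: 25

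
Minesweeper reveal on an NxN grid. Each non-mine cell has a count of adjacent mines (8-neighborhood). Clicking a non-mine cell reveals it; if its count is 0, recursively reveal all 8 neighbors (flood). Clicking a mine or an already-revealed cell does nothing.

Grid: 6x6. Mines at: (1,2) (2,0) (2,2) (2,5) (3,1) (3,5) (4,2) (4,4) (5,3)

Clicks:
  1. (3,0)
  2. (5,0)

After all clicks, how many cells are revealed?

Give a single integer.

Click 1 (3,0) count=2: revealed 1 new [(3,0)] -> total=1
Click 2 (5,0) count=0: revealed 4 new [(4,0) (4,1) (5,0) (5,1)] -> total=5

Answer: 5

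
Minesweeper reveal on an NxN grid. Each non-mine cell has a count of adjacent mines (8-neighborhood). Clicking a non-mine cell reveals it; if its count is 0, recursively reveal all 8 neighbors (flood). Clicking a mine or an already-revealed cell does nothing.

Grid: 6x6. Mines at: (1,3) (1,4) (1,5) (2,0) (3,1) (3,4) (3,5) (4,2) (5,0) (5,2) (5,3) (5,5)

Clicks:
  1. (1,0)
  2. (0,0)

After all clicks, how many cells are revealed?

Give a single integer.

Click 1 (1,0) count=1: revealed 1 new [(1,0)] -> total=1
Click 2 (0,0) count=0: revealed 5 new [(0,0) (0,1) (0,2) (1,1) (1,2)] -> total=6

Answer: 6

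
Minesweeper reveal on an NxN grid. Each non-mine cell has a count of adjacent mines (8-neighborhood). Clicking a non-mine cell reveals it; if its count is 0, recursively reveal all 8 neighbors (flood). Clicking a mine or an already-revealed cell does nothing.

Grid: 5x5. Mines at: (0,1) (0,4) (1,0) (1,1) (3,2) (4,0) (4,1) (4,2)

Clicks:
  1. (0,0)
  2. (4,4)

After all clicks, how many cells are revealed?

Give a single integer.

Click 1 (0,0) count=3: revealed 1 new [(0,0)] -> total=1
Click 2 (4,4) count=0: revealed 8 new [(1,3) (1,4) (2,3) (2,4) (3,3) (3,4) (4,3) (4,4)] -> total=9

Answer: 9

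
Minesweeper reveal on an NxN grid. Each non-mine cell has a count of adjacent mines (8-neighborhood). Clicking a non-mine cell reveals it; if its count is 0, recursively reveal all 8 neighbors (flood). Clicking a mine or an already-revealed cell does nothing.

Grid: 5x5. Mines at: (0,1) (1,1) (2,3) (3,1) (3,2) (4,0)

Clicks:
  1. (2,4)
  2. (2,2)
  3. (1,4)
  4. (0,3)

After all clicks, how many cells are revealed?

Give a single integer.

Click 1 (2,4) count=1: revealed 1 new [(2,4)] -> total=1
Click 2 (2,2) count=4: revealed 1 new [(2,2)] -> total=2
Click 3 (1,4) count=1: revealed 1 new [(1,4)] -> total=3
Click 4 (0,3) count=0: revealed 5 new [(0,2) (0,3) (0,4) (1,2) (1,3)] -> total=8

Answer: 8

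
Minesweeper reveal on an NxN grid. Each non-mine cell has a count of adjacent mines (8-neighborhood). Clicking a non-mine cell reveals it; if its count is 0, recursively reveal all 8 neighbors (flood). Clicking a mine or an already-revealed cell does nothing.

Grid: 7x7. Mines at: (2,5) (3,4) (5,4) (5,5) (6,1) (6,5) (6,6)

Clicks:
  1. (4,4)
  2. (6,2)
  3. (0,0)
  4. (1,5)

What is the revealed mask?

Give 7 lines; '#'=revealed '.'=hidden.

Answer: #######
#######
#####..
####...
#####..
####...
..#....

Derivation:
Click 1 (4,4) count=3: revealed 1 new [(4,4)] -> total=1
Click 2 (6,2) count=1: revealed 1 new [(6,2)] -> total=2
Click 3 (0,0) count=0: revealed 31 new [(0,0) (0,1) (0,2) (0,3) (0,4) (0,5) (0,6) (1,0) (1,1) (1,2) (1,3) (1,4) (1,5) (1,6) (2,0) (2,1) (2,2) (2,3) (2,4) (3,0) (3,1) (3,2) (3,3) (4,0) (4,1) (4,2) (4,3) (5,0) (5,1) (5,2) (5,3)] -> total=33
Click 4 (1,5) count=1: revealed 0 new [(none)] -> total=33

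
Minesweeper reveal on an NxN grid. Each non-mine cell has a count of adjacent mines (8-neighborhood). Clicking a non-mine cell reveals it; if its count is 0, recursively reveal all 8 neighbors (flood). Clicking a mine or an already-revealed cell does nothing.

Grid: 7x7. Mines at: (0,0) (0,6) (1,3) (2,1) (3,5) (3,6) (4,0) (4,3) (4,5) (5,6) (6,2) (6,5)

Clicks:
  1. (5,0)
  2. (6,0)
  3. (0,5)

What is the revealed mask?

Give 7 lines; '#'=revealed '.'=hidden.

Answer: .....#.
.......
.......
.......
.......
##.....
##.....

Derivation:
Click 1 (5,0) count=1: revealed 1 new [(5,0)] -> total=1
Click 2 (6,0) count=0: revealed 3 new [(5,1) (6,0) (6,1)] -> total=4
Click 3 (0,5) count=1: revealed 1 new [(0,5)] -> total=5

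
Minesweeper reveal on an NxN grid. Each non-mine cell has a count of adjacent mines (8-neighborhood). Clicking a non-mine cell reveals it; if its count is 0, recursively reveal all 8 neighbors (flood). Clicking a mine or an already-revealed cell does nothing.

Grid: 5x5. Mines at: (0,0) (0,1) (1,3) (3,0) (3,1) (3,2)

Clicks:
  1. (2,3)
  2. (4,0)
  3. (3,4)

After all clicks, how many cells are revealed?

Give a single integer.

Click 1 (2,3) count=2: revealed 1 new [(2,3)] -> total=1
Click 2 (4,0) count=2: revealed 1 new [(4,0)] -> total=2
Click 3 (3,4) count=0: revealed 5 new [(2,4) (3,3) (3,4) (4,3) (4,4)] -> total=7

Answer: 7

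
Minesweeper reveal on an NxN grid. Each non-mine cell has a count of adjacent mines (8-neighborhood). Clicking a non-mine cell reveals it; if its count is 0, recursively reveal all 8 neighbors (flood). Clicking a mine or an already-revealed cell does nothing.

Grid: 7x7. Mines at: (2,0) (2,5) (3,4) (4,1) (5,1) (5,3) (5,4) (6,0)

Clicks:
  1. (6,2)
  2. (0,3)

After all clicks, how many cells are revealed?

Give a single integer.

Click 1 (6,2) count=2: revealed 1 new [(6,2)] -> total=1
Click 2 (0,3) count=0: revealed 21 new [(0,0) (0,1) (0,2) (0,3) (0,4) (0,5) (0,6) (1,0) (1,1) (1,2) (1,3) (1,4) (1,5) (1,6) (2,1) (2,2) (2,3) (2,4) (3,1) (3,2) (3,3)] -> total=22

Answer: 22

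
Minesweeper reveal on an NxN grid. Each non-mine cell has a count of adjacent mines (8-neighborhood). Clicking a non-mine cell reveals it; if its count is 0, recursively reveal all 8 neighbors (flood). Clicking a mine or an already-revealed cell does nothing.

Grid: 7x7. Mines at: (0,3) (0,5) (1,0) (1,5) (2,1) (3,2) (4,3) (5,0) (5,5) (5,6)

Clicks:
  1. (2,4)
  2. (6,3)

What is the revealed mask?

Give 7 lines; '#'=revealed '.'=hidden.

Answer: .......
.......
....#..
.......
.......
.####..
.####..

Derivation:
Click 1 (2,4) count=1: revealed 1 new [(2,4)] -> total=1
Click 2 (6,3) count=0: revealed 8 new [(5,1) (5,2) (5,3) (5,4) (6,1) (6,2) (6,3) (6,4)] -> total=9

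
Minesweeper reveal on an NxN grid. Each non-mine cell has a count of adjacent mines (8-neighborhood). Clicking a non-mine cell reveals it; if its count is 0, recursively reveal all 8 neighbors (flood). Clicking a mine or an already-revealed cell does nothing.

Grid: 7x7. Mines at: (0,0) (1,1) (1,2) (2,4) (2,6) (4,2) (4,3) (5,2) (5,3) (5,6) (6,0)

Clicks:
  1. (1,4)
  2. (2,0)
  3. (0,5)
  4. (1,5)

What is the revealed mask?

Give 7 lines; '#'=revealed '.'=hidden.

Answer: ...####
...####
#......
.......
.......
.......
.......

Derivation:
Click 1 (1,4) count=1: revealed 1 new [(1,4)] -> total=1
Click 2 (2,0) count=1: revealed 1 new [(2,0)] -> total=2
Click 3 (0,5) count=0: revealed 7 new [(0,3) (0,4) (0,5) (0,6) (1,3) (1,5) (1,6)] -> total=9
Click 4 (1,5) count=2: revealed 0 new [(none)] -> total=9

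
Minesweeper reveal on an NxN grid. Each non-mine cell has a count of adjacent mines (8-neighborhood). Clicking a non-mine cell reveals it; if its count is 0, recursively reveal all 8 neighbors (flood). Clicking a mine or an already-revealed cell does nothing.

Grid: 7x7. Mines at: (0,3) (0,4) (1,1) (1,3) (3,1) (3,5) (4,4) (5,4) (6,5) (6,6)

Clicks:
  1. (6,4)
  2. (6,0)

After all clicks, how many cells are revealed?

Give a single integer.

Answer: 13

Derivation:
Click 1 (6,4) count=2: revealed 1 new [(6,4)] -> total=1
Click 2 (6,0) count=0: revealed 12 new [(4,0) (4,1) (4,2) (4,3) (5,0) (5,1) (5,2) (5,3) (6,0) (6,1) (6,2) (6,3)] -> total=13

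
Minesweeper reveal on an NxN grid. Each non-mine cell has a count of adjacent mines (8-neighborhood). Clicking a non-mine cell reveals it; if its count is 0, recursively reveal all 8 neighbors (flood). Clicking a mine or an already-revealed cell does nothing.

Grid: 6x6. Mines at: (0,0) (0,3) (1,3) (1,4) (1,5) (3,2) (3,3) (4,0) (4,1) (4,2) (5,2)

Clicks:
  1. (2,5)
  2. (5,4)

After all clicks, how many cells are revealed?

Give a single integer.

Click 1 (2,5) count=2: revealed 1 new [(2,5)] -> total=1
Click 2 (5,4) count=0: revealed 9 new [(2,4) (3,4) (3,5) (4,3) (4,4) (4,5) (5,3) (5,4) (5,5)] -> total=10

Answer: 10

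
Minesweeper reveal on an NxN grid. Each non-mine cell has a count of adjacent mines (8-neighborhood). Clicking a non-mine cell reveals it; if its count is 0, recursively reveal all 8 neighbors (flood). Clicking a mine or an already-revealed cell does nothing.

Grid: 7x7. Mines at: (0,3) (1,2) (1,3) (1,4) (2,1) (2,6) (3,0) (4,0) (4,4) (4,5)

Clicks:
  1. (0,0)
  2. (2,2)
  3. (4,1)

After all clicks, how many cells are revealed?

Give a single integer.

Answer: 6

Derivation:
Click 1 (0,0) count=0: revealed 4 new [(0,0) (0,1) (1,0) (1,1)] -> total=4
Click 2 (2,2) count=3: revealed 1 new [(2,2)] -> total=5
Click 3 (4,1) count=2: revealed 1 new [(4,1)] -> total=6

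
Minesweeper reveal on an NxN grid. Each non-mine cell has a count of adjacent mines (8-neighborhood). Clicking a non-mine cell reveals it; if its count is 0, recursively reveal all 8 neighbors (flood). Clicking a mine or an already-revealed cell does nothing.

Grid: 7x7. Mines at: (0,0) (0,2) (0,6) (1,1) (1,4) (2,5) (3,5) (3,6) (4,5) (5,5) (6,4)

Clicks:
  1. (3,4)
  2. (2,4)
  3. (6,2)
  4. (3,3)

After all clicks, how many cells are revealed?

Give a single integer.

Answer: 24

Derivation:
Click 1 (3,4) count=3: revealed 1 new [(3,4)] -> total=1
Click 2 (2,4) count=3: revealed 1 new [(2,4)] -> total=2
Click 3 (6,2) count=0: revealed 22 new [(2,0) (2,1) (2,2) (2,3) (3,0) (3,1) (3,2) (3,3) (4,0) (4,1) (4,2) (4,3) (4,4) (5,0) (5,1) (5,2) (5,3) (5,4) (6,0) (6,1) (6,2) (6,3)] -> total=24
Click 4 (3,3) count=0: revealed 0 new [(none)] -> total=24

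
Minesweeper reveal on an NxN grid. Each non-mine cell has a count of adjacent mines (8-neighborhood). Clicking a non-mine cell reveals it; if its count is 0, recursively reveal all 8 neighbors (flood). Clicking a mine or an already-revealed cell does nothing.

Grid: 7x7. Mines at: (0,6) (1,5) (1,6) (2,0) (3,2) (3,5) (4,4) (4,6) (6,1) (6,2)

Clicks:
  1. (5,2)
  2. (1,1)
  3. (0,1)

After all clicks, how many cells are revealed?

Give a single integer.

Answer: 15

Derivation:
Click 1 (5,2) count=2: revealed 1 new [(5,2)] -> total=1
Click 2 (1,1) count=1: revealed 1 new [(1,1)] -> total=2
Click 3 (0,1) count=0: revealed 13 new [(0,0) (0,1) (0,2) (0,3) (0,4) (1,0) (1,2) (1,3) (1,4) (2,1) (2,2) (2,3) (2,4)] -> total=15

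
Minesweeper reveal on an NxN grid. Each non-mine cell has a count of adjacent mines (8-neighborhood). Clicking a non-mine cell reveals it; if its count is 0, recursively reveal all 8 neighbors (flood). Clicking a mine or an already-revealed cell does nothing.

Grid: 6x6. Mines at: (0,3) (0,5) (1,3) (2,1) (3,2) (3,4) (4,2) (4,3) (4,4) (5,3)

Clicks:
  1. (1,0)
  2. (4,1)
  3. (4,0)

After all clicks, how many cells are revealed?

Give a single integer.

Click 1 (1,0) count=1: revealed 1 new [(1,0)] -> total=1
Click 2 (4,1) count=2: revealed 1 new [(4,1)] -> total=2
Click 3 (4,0) count=0: revealed 5 new [(3,0) (3,1) (4,0) (5,0) (5,1)] -> total=7

Answer: 7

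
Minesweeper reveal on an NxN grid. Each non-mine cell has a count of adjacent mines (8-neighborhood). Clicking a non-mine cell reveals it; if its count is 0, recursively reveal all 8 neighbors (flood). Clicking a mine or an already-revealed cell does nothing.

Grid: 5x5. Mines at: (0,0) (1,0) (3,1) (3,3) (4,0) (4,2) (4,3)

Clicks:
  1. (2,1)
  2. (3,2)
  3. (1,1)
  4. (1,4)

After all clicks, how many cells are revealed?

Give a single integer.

Answer: 13

Derivation:
Click 1 (2,1) count=2: revealed 1 new [(2,1)] -> total=1
Click 2 (3,2) count=4: revealed 1 new [(3,2)] -> total=2
Click 3 (1,1) count=2: revealed 1 new [(1,1)] -> total=3
Click 4 (1,4) count=0: revealed 10 new [(0,1) (0,2) (0,3) (0,4) (1,2) (1,3) (1,4) (2,2) (2,3) (2,4)] -> total=13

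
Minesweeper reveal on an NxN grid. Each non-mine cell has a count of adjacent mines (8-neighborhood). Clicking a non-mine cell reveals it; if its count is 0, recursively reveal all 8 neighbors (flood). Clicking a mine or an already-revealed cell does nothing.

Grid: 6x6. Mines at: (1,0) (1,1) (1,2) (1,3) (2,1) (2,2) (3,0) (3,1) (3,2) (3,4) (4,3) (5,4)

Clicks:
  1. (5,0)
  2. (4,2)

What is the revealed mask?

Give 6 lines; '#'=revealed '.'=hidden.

Answer: ......
......
......
......
###...
###...

Derivation:
Click 1 (5,0) count=0: revealed 6 new [(4,0) (4,1) (4,2) (5,0) (5,1) (5,2)] -> total=6
Click 2 (4,2) count=3: revealed 0 new [(none)] -> total=6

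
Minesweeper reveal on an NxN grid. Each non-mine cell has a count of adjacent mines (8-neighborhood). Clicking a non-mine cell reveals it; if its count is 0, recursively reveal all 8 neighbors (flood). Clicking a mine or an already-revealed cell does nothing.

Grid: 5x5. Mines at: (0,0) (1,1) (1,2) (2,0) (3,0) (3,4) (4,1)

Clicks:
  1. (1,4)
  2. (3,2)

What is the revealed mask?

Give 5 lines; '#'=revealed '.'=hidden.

Click 1 (1,4) count=0: revealed 6 new [(0,3) (0,4) (1,3) (1,4) (2,3) (2,4)] -> total=6
Click 2 (3,2) count=1: revealed 1 new [(3,2)] -> total=7

Answer: ...##
...##
...##
..#..
.....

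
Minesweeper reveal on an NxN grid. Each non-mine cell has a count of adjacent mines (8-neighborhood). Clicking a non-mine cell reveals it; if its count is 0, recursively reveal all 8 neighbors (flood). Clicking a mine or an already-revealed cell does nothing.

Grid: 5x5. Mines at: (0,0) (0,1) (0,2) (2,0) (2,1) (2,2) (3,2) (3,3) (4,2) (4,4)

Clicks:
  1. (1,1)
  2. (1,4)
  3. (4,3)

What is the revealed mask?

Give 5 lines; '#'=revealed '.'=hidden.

Answer: ...##
.#.##
...##
.....
...#.

Derivation:
Click 1 (1,1) count=6: revealed 1 new [(1,1)] -> total=1
Click 2 (1,4) count=0: revealed 6 new [(0,3) (0,4) (1,3) (1,4) (2,3) (2,4)] -> total=7
Click 3 (4,3) count=4: revealed 1 new [(4,3)] -> total=8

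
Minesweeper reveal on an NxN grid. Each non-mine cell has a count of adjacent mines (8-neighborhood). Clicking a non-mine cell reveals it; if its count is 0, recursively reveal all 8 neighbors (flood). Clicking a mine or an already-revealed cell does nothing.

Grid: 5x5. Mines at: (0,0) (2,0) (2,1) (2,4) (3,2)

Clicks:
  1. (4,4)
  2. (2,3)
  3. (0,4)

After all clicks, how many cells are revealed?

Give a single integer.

Click 1 (4,4) count=0: revealed 4 new [(3,3) (3,4) (4,3) (4,4)] -> total=4
Click 2 (2,3) count=2: revealed 1 new [(2,3)] -> total=5
Click 3 (0,4) count=0: revealed 8 new [(0,1) (0,2) (0,3) (0,4) (1,1) (1,2) (1,3) (1,4)] -> total=13

Answer: 13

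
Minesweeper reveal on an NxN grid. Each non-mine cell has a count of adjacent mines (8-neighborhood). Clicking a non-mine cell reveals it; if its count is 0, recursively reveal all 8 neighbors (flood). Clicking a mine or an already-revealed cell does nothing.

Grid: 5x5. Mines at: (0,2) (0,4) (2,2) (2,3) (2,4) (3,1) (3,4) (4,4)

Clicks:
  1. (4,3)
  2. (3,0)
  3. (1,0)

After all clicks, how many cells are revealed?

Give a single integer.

Click 1 (4,3) count=2: revealed 1 new [(4,3)] -> total=1
Click 2 (3,0) count=1: revealed 1 new [(3,0)] -> total=2
Click 3 (1,0) count=0: revealed 6 new [(0,0) (0,1) (1,0) (1,1) (2,0) (2,1)] -> total=8

Answer: 8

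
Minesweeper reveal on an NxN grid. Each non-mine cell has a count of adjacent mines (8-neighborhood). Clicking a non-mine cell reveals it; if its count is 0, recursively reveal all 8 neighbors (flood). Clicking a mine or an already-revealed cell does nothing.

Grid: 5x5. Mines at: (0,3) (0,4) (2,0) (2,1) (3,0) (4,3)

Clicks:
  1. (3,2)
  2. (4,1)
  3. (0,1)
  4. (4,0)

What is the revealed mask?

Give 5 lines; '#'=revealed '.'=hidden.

Click 1 (3,2) count=2: revealed 1 new [(3,2)] -> total=1
Click 2 (4,1) count=1: revealed 1 new [(4,1)] -> total=2
Click 3 (0,1) count=0: revealed 6 new [(0,0) (0,1) (0,2) (1,0) (1,1) (1,2)] -> total=8
Click 4 (4,0) count=1: revealed 1 new [(4,0)] -> total=9

Answer: ###..
###..
.....
..#..
##...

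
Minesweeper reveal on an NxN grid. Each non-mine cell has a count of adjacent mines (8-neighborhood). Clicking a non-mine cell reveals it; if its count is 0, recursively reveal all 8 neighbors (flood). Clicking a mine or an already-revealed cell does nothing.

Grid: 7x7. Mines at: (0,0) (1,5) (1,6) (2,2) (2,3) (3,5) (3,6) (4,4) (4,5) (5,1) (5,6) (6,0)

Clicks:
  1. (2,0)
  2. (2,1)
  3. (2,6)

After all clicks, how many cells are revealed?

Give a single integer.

Answer: 9

Derivation:
Click 1 (2,0) count=0: revealed 8 new [(1,0) (1,1) (2,0) (2,1) (3,0) (3,1) (4,0) (4,1)] -> total=8
Click 2 (2,1) count=1: revealed 0 new [(none)] -> total=8
Click 3 (2,6) count=4: revealed 1 new [(2,6)] -> total=9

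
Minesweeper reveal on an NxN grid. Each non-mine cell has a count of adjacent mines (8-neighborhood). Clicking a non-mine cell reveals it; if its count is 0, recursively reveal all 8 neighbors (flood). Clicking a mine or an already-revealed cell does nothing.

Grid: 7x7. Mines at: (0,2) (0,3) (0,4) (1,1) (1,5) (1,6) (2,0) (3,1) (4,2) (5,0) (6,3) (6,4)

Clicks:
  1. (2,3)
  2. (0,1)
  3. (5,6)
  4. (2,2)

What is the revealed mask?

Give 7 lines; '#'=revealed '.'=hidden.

Click 1 (2,3) count=0: revealed 23 new [(1,2) (1,3) (1,4) (2,2) (2,3) (2,4) (2,5) (2,6) (3,2) (3,3) (3,4) (3,5) (3,6) (4,3) (4,4) (4,5) (4,6) (5,3) (5,4) (5,5) (5,6) (6,5) (6,6)] -> total=23
Click 2 (0,1) count=2: revealed 1 new [(0,1)] -> total=24
Click 3 (5,6) count=0: revealed 0 new [(none)] -> total=24
Click 4 (2,2) count=2: revealed 0 new [(none)] -> total=24

Answer: .#.....
..###..
..#####
..#####
...####
...####
.....##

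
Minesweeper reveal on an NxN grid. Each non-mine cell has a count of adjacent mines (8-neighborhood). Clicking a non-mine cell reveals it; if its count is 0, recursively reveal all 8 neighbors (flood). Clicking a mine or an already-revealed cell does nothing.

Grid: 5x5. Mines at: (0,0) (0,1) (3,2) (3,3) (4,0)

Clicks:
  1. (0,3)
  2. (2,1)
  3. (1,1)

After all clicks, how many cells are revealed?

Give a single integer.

Answer: 11

Derivation:
Click 1 (0,3) count=0: revealed 9 new [(0,2) (0,3) (0,4) (1,2) (1,3) (1,4) (2,2) (2,3) (2,4)] -> total=9
Click 2 (2,1) count=1: revealed 1 new [(2,1)] -> total=10
Click 3 (1,1) count=2: revealed 1 new [(1,1)] -> total=11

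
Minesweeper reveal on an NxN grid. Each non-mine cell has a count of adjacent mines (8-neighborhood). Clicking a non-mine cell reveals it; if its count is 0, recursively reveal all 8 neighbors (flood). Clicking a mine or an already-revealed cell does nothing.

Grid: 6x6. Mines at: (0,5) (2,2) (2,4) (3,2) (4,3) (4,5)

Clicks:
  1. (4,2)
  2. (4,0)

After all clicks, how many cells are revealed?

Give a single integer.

Click 1 (4,2) count=2: revealed 1 new [(4,2)] -> total=1
Click 2 (4,0) count=0: revealed 19 new [(0,0) (0,1) (0,2) (0,3) (0,4) (1,0) (1,1) (1,2) (1,3) (1,4) (2,0) (2,1) (3,0) (3,1) (4,0) (4,1) (5,0) (5,1) (5,2)] -> total=20

Answer: 20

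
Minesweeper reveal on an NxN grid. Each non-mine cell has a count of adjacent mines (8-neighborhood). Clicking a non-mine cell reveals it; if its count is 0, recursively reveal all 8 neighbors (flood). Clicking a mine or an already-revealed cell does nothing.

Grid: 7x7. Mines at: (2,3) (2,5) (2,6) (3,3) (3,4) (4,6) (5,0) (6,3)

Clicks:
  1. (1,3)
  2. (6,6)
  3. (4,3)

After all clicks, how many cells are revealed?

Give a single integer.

Answer: 8

Derivation:
Click 1 (1,3) count=1: revealed 1 new [(1,3)] -> total=1
Click 2 (6,6) count=0: revealed 6 new [(5,4) (5,5) (5,6) (6,4) (6,5) (6,6)] -> total=7
Click 3 (4,3) count=2: revealed 1 new [(4,3)] -> total=8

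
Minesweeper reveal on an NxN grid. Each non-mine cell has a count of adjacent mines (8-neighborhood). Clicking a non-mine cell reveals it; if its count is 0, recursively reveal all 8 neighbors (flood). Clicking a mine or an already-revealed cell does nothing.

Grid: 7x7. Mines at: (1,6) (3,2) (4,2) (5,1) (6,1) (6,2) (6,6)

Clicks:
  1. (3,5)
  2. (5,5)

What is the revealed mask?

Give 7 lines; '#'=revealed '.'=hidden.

Click 1 (3,5) count=0: revealed 38 new [(0,0) (0,1) (0,2) (0,3) (0,4) (0,5) (1,0) (1,1) (1,2) (1,3) (1,4) (1,5) (2,0) (2,1) (2,2) (2,3) (2,4) (2,5) (2,6) (3,0) (3,1) (3,3) (3,4) (3,5) (3,6) (4,0) (4,1) (4,3) (4,4) (4,5) (4,6) (5,3) (5,4) (5,5) (5,6) (6,3) (6,4) (6,5)] -> total=38
Click 2 (5,5) count=1: revealed 0 new [(none)] -> total=38

Answer: ######.
######.
#######
##.####
##.####
...####
...###.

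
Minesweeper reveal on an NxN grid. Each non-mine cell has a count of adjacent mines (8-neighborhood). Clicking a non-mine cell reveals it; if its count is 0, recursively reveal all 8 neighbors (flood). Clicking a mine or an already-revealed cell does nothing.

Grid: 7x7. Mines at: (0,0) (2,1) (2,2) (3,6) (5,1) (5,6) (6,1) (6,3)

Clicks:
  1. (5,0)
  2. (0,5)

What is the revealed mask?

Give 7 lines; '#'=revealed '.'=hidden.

Click 1 (5,0) count=2: revealed 1 new [(5,0)] -> total=1
Click 2 (0,5) count=0: revealed 28 new [(0,1) (0,2) (0,3) (0,4) (0,5) (0,6) (1,1) (1,2) (1,3) (1,4) (1,5) (1,6) (2,3) (2,4) (2,5) (2,6) (3,2) (3,3) (3,4) (3,5) (4,2) (4,3) (4,4) (4,5) (5,2) (5,3) (5,4) (5,5)] -> total=29

Answer: .######
.######
...####
..####.
..####.
#.####.
.......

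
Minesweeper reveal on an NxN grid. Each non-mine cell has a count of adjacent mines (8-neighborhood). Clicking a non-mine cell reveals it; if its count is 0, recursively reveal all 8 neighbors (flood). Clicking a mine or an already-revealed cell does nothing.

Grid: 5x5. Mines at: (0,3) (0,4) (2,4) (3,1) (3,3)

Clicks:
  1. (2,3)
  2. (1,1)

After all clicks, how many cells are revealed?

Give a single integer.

Answer: 10

Derivation:
Click 1 (2,3) count=2: revealed 1 new [(2,3)] -> total=1
Click 2 (1,1) count=0: revealed 9 new [(0,0) (0,1) (0,2) (1,0) (1,1) (1,2) (2,0) (2,1) (2,2)] -> total=10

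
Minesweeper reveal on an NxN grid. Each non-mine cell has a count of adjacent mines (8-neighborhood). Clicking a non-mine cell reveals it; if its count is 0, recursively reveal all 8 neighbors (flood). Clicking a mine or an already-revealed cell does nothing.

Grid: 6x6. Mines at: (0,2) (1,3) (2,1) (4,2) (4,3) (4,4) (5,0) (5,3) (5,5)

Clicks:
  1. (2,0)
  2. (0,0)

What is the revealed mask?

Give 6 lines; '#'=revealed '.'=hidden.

Answer: ##....
##....
#.....
......
......
......

Derivation:
Click 1 (2,0) count=1: revealed 1 new [(2,0)] -> total=1
Click 2 (0,0) count=0: revealed 4 new [(0,0) (0,1) (1,0) (1,1)] -> total=5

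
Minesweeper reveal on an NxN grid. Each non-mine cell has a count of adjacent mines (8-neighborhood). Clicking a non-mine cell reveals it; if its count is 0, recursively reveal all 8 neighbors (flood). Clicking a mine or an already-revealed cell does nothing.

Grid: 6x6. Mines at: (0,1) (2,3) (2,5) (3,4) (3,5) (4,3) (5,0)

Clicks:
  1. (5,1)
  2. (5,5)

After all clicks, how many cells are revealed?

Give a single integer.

Answer: 5

Derivation:
Click 1 (5,1) count=1: revealed 1 new [(5,1)] -> total=1
Click 2 (5,5) count=0: revealed 4 new [(4,4) (4,5) (5,4) (5,5)] -> total=5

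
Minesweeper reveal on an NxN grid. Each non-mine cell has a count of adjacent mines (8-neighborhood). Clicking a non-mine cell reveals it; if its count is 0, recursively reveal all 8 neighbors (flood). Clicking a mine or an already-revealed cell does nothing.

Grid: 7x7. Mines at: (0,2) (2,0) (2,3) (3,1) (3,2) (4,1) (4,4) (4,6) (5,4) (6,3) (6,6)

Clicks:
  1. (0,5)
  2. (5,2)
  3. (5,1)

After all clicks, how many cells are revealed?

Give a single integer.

Answer: 16

Derivation:
Click 1 (0,5) count=0: revealed 14 new [(0,3) (0,4) (0,5) (0,6) (1,3) (1,4) (1,5) (1,6) (2,4) (2,5) (2,6) (3,4) (3,5) (3,6)] -> total=14
Click 2 (5,2) count=2: revealed 1 new [(5,2)] -> total=15
Click 3 (5,1) count=1: revealed 1 new [(5,1)] -> total=16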